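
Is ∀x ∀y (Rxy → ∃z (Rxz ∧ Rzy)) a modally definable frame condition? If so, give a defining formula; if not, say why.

Yes, by □□q → □q

Yes: it is density, defined by the C4 schema □□q → □q.
Suppose □□q→□q is valid. Take Rxy and set V(q)={w : xR²w}. Then □□q at x, so □q at x, so q at y, i.e. ∃z(Rxz∧Rzy).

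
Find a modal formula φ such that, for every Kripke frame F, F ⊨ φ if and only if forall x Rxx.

□p → p

The condition is reflexivity. The T schema □p → p defines it.
Suppose □p→p is valid. At any x set V(p)={w : Rxw}. Then □p holds at x, so p holds at x, i.e. Rxx.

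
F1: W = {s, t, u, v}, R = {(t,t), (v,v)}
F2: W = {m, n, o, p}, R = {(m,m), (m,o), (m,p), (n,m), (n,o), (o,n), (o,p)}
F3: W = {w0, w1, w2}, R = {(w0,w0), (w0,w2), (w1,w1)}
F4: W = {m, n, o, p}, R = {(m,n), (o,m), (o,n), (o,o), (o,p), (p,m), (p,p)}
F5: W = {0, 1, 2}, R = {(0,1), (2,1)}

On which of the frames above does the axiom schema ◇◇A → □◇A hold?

F1, F5

Frame correspondent (Sahlqvist): ∀x ∀y ∀z ((xR²y ∧ xRz) → ∃w (y = w ∧ zRw)) — i.e. a generalized confluence (Geach) condition.
F1: condition met.
F2: fails — mR²m, mRo but no w with m=w and oRw.
F3: fails — w0R²w0, w0Rw2 but no w with w0=w and w2Rw.
F4: fails — oR²m, oRm but no w with m=w and mRw.
F5: condition met.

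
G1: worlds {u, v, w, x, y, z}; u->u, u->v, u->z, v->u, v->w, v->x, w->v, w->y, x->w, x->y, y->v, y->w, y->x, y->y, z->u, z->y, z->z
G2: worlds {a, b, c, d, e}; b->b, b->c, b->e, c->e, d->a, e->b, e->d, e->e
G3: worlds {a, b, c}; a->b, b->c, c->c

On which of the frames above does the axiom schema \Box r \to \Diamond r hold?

G1, G3

Frame correspondent (Sahlqvist): \forall x \exists y Rxy — i.e. seriality.
G1: ✓.
G2: fails — world a has no successor.
G3: ✓.
Valid on: G1, G3.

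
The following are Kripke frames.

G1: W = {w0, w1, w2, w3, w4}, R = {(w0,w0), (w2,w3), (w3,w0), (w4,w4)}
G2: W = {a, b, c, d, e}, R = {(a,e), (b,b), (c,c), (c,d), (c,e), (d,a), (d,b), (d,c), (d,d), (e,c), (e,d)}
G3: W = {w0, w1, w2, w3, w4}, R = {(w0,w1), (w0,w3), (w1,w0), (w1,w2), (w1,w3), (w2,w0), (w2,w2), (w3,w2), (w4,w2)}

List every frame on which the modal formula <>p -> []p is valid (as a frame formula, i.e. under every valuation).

Frame correspondent (Sahlqvist): forall x forall y forall z (Rxy & Rxz -> y = z) — i.e. partial functionality.
G1: condition met.
G2: fails — c sees both c and d.
G3: fails — w0 sees both w1 and w3.
Valid on: G1.

G1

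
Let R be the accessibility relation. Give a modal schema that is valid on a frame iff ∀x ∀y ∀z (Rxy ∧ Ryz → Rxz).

□s → □□s

This is transitivity; the standard corresponding axiom is 4: □s → □□s.
Suppose □s→□□s is valid. Take Rxy, Ryz and set V(s)={w : Rxw}. Then □s at x, so □□s at x, so □s at y, so s at z, i.e. Rxz.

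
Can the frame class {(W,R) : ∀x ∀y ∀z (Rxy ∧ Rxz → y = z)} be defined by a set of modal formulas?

Yes: it is partial functionality, defined by the CD schema ◇q → □q.
Suppose ◇q→□q is valid. Take Rxy, Rxz and set V(q)={y}. Then ◇q at x, so □q at x, so q at z, i.e. z=y.

Yes — defined by ◇q → □q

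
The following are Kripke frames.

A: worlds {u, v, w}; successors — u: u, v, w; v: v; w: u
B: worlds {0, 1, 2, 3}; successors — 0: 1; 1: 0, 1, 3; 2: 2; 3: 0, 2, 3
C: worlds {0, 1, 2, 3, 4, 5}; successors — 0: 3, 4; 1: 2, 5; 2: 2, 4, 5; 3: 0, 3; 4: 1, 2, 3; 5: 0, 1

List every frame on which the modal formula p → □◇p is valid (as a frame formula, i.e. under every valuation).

none

Frame correspondent (Sahlqvist): ∀x ∀y (Rxy → Ryx) — i.e. symmetry.
A: fails — Ruv but not Rvu.
B: fails — R32 but not R23.
C: fails — R12 but not R21.
Valid on no frame.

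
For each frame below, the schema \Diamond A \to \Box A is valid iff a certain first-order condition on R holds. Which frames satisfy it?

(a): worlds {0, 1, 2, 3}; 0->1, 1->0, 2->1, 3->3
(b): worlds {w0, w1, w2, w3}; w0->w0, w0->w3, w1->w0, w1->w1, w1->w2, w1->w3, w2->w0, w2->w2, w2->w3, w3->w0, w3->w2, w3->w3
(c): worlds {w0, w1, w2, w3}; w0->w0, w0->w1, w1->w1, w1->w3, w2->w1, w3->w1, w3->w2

(a)

The schema corresponds to partial functionality: \forall x \forall y \forall z (Rxy \wedge Rxz \to y = z).
(a): ✓.
(b): fails — w0 sees both w0 and w3.
(c): fails — w0 sees both w0 and w1.
Valid on: (a).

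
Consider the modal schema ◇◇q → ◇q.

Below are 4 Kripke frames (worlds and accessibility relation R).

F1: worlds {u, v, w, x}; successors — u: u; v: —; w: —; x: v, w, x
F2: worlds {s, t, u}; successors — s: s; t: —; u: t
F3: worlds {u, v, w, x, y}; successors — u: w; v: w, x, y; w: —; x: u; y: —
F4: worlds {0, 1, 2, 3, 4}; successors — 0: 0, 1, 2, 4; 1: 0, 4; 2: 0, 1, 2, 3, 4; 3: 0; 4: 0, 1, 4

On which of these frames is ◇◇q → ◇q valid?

The schema corresponds to transitivity: ∀x ∀y ∀z (Rxy ∧ Ryz → Rxz).
F1: holds.
F2: holds.
F3: fails — Rxu and Ruw but not Rxw.
F4: fails — R10 and R02 but not R12.

F1, F2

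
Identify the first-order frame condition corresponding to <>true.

seriality

This schema is equivalent to the D axiom □r → ◇r.
Its frame correspondent is seriality — forall x exists y Rxy.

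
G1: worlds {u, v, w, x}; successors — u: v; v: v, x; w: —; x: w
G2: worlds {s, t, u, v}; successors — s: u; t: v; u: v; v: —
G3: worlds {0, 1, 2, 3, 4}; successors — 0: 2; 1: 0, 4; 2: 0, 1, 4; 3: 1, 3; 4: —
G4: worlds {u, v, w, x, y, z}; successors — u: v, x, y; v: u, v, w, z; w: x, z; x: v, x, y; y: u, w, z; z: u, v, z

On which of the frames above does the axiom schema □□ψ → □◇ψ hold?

This is the axiom for a generalized confluence (Geach) condition; its first-order frame correspondent is ∀x ∀z (xRz → ∃w (xR²w ∧ zRw)).
G1: fails — xRw but no t with xR²t and wRt.
G2: fails — tRv but no w with tR²w and vRw.
G3: fails — 1R4 but no w with 1R²w and 4Rw.
G4: holds.

G4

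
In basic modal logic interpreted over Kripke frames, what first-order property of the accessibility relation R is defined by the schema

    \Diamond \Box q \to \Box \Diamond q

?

convergence: \forall x \forall y \forall z (Rxy \wedge Rxz \to \exists w (Ryw \wedge Rzw))

This schema is the .2 axiom.
Its frame correspondent is convergence — \forall x \forall y \forall z (Rxy \wedge Rxz \to \exists w (Ryw \wedge Rzw)).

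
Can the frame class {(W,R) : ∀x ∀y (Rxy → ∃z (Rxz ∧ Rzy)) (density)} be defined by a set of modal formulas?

Yes — defined by □□p → □p

This is a Sahlqvist condition; the C4 axiom □□p → □p defines it.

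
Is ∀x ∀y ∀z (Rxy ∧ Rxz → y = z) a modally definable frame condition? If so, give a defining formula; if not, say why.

This is a Sahlqvist condition; the CD axiom ◇p → □p defines it.
Suppose ◇p→□p is valid. Take Rxy, Rxz and set V(p)={y}. Then ◇p at x, so □p at x, so p at z, i.e. z=y.

Yes, by ◇p → □p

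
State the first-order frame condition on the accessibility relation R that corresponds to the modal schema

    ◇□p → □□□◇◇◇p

This is a Sahlqvist (Geach-type) schema ◇^1□^1p → □^3◇^3p.
First-order correspondent: ∀x ∀y ∀z ((xRy ∧ xR³z) → ∃w (yRw ∧ zR³w)).

∀x ∀y ∀z ((xRy ∧ xR³z) → ∃w (yRw ∧ zR³w))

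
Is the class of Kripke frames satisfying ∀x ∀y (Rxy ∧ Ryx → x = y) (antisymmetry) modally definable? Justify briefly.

If a class were modally definable it would be closed under surjective bounded morphisms (Goldblatt–Thomason).
The 6-cycle (worlds w0,w1,w2,w3,w4,w5 with w0→w1→w2→w3→w4→w5→w0) is antisymmetric. Sending even-indexed worlds to a and odd-indexed worlds to b is a surjective bounded morphism onto the two-world frame with a↔b, which is not antisymmetric.
So the class is not modally definable.

No — not modally definable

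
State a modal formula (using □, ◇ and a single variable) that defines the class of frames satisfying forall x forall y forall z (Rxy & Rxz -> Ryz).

◇q → □◇q

A defining formula is ◇q → □◇q (the 5 axiom).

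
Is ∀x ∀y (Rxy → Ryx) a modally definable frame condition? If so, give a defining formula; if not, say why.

This is a Sahlqvist condition; the B axiom q → □◇q defines it.

Yes — defined by q → □◇q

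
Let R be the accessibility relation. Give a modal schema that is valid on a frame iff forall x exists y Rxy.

This is seriality; the standard corresponding axiom is D: □ψ → ◇ψ.
Suppose □ψ→◇ψ is valid. At any x set V(ψ)=W. Then □ψ at x, so ◇ψ at x, so x has a successor.

□ψ → ◇ψ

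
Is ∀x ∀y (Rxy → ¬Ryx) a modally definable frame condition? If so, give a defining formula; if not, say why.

If a class were modally definable it would be closed under surjective bounded morphisms (Goldblatt–Thomason).
The 4-cycle (worlds a,b,c,d with a→b→c→d→a) is asymmetric. Mapping every world to a single reflexive point • is a surjective bounded morphism, and the reflexive point is not asymmetric (R•• but asymmetry requires ¬R••).
So the class is not modally definable.

Not definable by any modal formula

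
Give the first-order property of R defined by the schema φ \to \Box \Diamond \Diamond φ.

This is a Sahlqvist (Geach-type) schema ◇^0□^0φ → □^1◇^2φ.
Minimal-valuation argument: fix x; take any y with xR^0y and any z with xR^1z. Set V(φ) to the set of worlds R-reachable from y in exactly 0 steps. Then □^0φ holds at y, so the antecedent holds at x; validity forces ◇^2φ at z, giving a w with zR^2w and yR^0w.
First-order correspondent: \forall x \forall z (xRz \to \exists w (x = w \wedge z R^2 w)).

\forall x \forall z (xRz \to \exists w (x = w \wedge z R^2 w))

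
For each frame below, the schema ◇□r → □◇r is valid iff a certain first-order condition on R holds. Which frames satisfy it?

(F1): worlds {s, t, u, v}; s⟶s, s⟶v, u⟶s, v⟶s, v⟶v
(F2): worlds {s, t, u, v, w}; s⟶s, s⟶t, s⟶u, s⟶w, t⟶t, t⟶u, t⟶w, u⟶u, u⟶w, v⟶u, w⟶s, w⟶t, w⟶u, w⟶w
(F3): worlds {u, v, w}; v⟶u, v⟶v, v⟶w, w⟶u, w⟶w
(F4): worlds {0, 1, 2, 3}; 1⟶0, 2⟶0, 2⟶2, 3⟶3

(F1), (F2)

The schema corresponds to convergence: ∀x ∀y ∀z (Rxy ∧ Rxz → ∃w (Ryw ∧ Rzw)).
(F1): ✓.
(F2): ✓.
(F3): fails — Rvv and Rvu but v and u have no common successor.
(F4): fails — R10 and R10 but 0 and 0 have no common successor.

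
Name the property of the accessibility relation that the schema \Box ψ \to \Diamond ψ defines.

Suppose □ψ→◇ψ is valid. At any x set V(ψ)=W. Then □ψ at x, so ◇ψ at x, so x has a successor.
Conversely, any frame satisfying \forall x \exists y Rxy validates the schema.
Frame condition: \forall x \exists y Rxy.

Seriality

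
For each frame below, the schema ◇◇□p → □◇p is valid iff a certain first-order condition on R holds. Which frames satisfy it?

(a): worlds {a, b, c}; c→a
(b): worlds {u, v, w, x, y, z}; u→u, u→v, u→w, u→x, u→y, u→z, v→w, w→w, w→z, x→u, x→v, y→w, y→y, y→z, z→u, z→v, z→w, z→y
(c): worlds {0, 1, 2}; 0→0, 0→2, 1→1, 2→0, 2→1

(a)

Frame correspondent (Sahlqvist): ∀x ∀y ∀z ((xR²y ∧ xRz) → ∃w (yRw ∧ zRw)) — i.e. a generalized confluence (Geach) condition.
(a): satisfies the condition.
(b): fails — uR²v, uRx but no t with vRt and xRt.
(c): fails — 0R²1, 0R0 but no w with 1Rw and 0Rw.
Valid on: (a).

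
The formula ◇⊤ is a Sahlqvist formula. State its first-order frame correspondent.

◇⊤ holds at w iff w has a successor, so frame-validity of ◇⊤ is exactly seriality. Equivalently via □ψ → ◇ψ:
Suppose □ψ→◇ψ is valid. At any x set V(ψ)=W. Then □ψ at x, so ◇ψ at x, so x has a successor.

seriality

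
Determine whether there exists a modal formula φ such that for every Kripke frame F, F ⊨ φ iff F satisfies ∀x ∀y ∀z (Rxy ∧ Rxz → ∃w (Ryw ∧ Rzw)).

The condition is convergence. A defining modal formula is ◇□q → □◇q.
Suppose ◇□q→□◇q is valid. Take Rxy, Rxz and set V(q)={w : Ryw}. Then □q at y so ◇□q at x, so □◇q at x, so ◇q at z, giving w with Rzw and Ryw.

Yes — defined by ◇□q → □◇q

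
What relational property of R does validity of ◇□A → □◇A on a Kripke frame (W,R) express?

convergence

Suppose ◇□A→□◇A is valid. Take Rxy, Rxz and set V(A)={w : Ryw}. Then □A at y so ◇□A at x, so □◇A at x, so ◇A at z, giving w with Rzw and Ryw.
Conversely, on a frame with convergence the schema holds at every world under every valuation.
Frame condition: ∀x ∀y ∀z (Rxy ∧ Rxz → ∃w (Ryw ∧ Rzw)).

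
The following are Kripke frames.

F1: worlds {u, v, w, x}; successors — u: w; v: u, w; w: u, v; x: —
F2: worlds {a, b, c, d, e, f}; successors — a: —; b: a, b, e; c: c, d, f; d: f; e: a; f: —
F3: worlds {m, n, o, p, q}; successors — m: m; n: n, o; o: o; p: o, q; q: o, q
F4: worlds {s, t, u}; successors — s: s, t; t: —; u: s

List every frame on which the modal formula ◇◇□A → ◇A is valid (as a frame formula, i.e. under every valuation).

F3

The schema corresponds to a generalized confluence (Geach) condition: ∀x ∀y (xR²y → ∃w (yRw ∧ xRw)).
F1: fails — wR²u but no t with uRt and wRt.
F2: fails — bR²a but no w with aRw and bRw.
F3: ✓.
F4: fails — sR²t but no w with tRw and sRw.
Valid on: F3.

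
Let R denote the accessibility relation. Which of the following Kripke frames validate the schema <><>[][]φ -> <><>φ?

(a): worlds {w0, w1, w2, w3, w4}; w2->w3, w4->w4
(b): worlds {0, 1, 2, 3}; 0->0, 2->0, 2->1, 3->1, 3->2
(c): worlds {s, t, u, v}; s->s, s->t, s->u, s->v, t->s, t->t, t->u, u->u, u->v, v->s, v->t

(a), (c)

This is the axiom for a generalized confluence (Geach) condition; its first-order frame correspondent is forall x forall y (x R^2 y -> exists w (y R^2 w & x R^2 w)).
(a): ✓.
(b): fails — 3R²1 but no w with 1R²w and 3R²w.
(c): ✓.
Valid on: (a), (c).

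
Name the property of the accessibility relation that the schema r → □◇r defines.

Symmetry

Suppose r→□◇r is valid. Take Rxy and set V(r)={x}. Then r at x, so □◇r at x, so ◇r at y, so some z with Ryz has r; z=x, i.e. Ryx.
Conversely, any frame satisfying ∀x ∀y (Rxy → Ryx) validates the schema.
Frame condition: ∀x ∀y (Rxy → Ryx).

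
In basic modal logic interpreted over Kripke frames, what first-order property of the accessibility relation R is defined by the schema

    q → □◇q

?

symmetry

This is the B axiom.
It corresponds to symmetry: ∀x ∀y (Rxy → Ryx).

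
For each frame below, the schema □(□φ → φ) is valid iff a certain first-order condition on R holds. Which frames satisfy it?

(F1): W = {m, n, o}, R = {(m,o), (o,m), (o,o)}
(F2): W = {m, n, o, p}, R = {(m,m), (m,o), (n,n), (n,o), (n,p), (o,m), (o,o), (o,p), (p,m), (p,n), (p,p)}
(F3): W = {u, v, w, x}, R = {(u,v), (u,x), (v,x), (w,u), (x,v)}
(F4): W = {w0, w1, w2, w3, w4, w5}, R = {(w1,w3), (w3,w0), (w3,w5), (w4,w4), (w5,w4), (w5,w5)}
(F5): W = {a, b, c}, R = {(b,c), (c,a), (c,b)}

(F2)

The schema corresponds to shift-reflexivity: ∀x ∀y (Rxy → Ryy).
(F1): fails — Rom but not Rmm.
(F2): condition met.
(F3): fails — Ruv but not Rvv.
(F4): fails — Rw1w3 but not Rw3w3.
(F5): fails — Rca but not Raa.
Valid on: (F2).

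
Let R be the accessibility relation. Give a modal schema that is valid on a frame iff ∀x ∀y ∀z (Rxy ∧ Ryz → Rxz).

A defining formula is □q → □□q (the 4 axiom).
Suppose □q→□□q is valid. Take Rxy, Ryz and set V(q)={w : Rxw}. Then □q at x, so □□q at x, so □q at y, so q at z, i.e. Rxz.

□q → □□q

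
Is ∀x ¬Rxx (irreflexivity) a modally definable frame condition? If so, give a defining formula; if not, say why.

If a class were modally definable it would be closed under surjective bounded morphisms (Goldblatt–Thomason).
The 5-cycle (worlds 0,1,2,3,4 with 0→1→2→3→4→0) is irreflexive, and the map sending every world to a single reflexive point • is a surjective bounded morphism (forth: every edge maps to (•,•); back: every world has a successor). So any modal formula valid on the 5-cycle is also valid on the reflexive point, which is not irreflexive.
So the class is not modally definable.

Not definable by any modal formula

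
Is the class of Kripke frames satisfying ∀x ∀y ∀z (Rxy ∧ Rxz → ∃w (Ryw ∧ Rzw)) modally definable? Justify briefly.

Yes, by ◇□q → □◇q

Yes: it is convergence, defined by the .2 schema ◇□q → □◇q.
Suppose ◇□q→□◇q is valid. Take Rxy, Rxz and set V(q)={w : Ryw}. Then □q at y so ◇□q at x, so □◇q at x, so ◇q at z, giving w with Rzw and Ryw.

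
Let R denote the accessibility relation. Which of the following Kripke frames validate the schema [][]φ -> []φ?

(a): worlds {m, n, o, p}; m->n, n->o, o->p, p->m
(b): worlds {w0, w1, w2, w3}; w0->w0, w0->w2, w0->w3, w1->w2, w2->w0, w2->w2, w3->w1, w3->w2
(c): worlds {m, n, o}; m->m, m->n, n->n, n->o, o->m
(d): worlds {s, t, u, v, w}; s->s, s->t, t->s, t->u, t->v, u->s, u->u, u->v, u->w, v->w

(c)

This is the axiom for density; its first-order frame correspondent is forall x forall y (Rxy -> exists z (Rxz & Rzy)).
(a): fails — Rno but no z with Rnz and Rzo.
(b): fails — Rw3w1 but no z with Rw3z and Rzw1.
(c): ✓.
(d): fails — Rvw but no z with Rvz and Rzw.
Valid on: (c).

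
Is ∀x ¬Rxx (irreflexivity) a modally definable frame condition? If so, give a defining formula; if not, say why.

Not modally definable

Any modally definable frame class is closed under surjective bounded morphisms.
The 3-cycle (worlds a,b,c with a→b→c→a) is irreflexive, and the map sending every world to a single reflexive point • is a surjective bounded morphism (forth: every edge maps to (•,•); back: every world has a successor). So any modal formula valid on the 3-cycle is also valid on the reflexive point, which is not irreflexive.
So no modal formula (or set of formulas) defines exactly the irreflexive frames.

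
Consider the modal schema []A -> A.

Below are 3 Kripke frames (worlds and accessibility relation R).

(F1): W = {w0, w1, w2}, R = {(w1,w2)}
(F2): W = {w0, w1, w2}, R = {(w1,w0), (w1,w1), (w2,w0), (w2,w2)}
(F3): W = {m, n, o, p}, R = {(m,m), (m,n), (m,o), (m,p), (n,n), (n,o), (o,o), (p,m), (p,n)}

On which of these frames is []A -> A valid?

none

Frame correspondent (Sahlqvist): forall x Rxx — i.e. reflexivity.
(F1): fails — world w0 does not see itself.
(F2): fails — world w0 does not see itself.
(F3): fails — world p does not see itself.
Valid on no frame.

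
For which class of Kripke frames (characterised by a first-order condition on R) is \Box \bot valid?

Emptiness of R

□⊥ is valid iff no world has any successor (otherwise □⊥ fails at any world with one).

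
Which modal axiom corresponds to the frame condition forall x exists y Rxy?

□s → ◇s

A defining formula is □s → ◇s (the D axiom).
Suppose □s→◇s is valid. At any x set V(s)=W. Then □s at x, so ◇s at x, so x has a successor.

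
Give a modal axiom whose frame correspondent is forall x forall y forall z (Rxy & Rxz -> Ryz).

◇ψ → □◇ψ

The condition is the Euclidean property. The 5 schema ◇ψ → □◇ψ defines it.
Suppose ◇ψ→□◇ψ is valid. Take Rxy, Rxz and set V(ψ)={y}. Then ◇ψ at x, so □◇ψ at x, so ◇ψ at z, so some w with Rzw has ψ; w=y, i.e. Rzy. By symmetry of the argument, Ryz.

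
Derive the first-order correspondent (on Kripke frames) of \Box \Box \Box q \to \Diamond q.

This is a Sahlqvist (Geach-type) schema ◇^0□^3q → □^0◇^1q.
Minimal-valuation argument: fix x; take any y with xR^0y and any z with xR^0z. Set V(q) to the set of worlds R-reachable from y in exactly 3 steps. Then □^3q holds at y, so the antecedent holds at x; validity forces ◇^1q at z, giving a w with zR^1w and yR^3w.
First-order correspondent: \forall x \exists w (x R^3 w \wedge xRw).

\forall x \exists w (x R^3 w \wedge xRw)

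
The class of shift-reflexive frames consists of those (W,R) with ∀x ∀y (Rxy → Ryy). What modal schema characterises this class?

□(□ψ → ψ)

This is shift-reflexivity; the standard corresponding axiom is T□: □(□ψ → ψ).
Suppose □(□ψ→ψ) is valid. Take Rxy and set V(ψ)={w : Ryw}. Then at y, □ψ holds; since □(□ψ→ψ) at x, □ψ→ψ at y, so ψ at y, i.e. Ryy.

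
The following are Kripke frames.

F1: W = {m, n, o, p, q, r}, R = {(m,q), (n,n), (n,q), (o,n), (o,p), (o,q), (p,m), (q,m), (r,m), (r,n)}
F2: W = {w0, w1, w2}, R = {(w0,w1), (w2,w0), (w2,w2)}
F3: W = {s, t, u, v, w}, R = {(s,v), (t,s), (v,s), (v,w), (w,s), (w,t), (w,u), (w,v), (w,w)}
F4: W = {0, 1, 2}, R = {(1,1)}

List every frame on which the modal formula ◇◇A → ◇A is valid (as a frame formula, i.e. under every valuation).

This is the axiom for transitivity; its first-order frame correspondent is ∀x ∀y ∀z (Rxy ∧ Ryz → Rxz).
F1: fails — Rop and Rpm but not Rom.
F2: fails — Rw2w0 and Rw0w1 but not Rw2w1.
F3: fails — Rvw and Rwt but not Rvt.
F4: ✓.
Valid on: F4.

F4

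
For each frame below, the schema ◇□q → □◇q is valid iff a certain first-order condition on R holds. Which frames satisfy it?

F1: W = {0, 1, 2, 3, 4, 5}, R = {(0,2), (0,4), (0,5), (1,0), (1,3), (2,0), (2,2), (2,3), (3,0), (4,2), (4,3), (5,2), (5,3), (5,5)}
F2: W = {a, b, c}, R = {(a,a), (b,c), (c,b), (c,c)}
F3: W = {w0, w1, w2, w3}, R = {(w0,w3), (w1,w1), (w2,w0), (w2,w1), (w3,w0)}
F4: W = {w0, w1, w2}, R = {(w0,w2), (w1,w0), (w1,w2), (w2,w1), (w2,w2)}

F2, F4

Frame correspondent (Sahlqvist): ∀x ∀y ∀z (Rxy ∧ Rxz → ∃w (Ryw ∧ Rzw)) — i.e. convergence.
F1: fails — R10 and R13 but 0 and 3 have no common successor.
F2: satisfies the condition.
F3: fails — Rw2w1 and Rw2w0 but w1 and w0 have no common successor.
F4: satisfies the condition.
Valid on: F2, F4.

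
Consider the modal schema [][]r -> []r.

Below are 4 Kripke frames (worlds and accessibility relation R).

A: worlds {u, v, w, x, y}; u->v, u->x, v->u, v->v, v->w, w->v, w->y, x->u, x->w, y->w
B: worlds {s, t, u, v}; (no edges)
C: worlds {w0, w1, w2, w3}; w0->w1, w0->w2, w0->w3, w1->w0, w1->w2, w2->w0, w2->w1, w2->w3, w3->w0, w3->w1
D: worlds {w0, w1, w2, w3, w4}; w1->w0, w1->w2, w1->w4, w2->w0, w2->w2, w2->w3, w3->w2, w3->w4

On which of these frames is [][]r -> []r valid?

B, C

The schema corresponds to density: forall x forall y (Rxy -> exists z (Rxz & Rzy)).
A: fails — Rxw but no z with Rxz and Rzw.
B: condition met.
C: condition met.
D: fails — Rw1w4 but no z with Rw1z and Rzw4.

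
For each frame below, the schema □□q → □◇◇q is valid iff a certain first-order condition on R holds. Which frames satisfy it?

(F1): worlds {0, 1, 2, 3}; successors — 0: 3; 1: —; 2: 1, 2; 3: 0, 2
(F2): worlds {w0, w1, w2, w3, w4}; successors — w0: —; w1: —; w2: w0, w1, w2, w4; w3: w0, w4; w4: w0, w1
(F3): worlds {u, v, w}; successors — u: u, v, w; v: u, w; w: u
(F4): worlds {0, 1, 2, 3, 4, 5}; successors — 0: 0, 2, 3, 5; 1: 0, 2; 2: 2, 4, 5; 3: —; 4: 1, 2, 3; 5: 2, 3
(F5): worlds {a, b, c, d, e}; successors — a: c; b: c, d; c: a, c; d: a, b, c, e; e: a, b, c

(F3), (F5)

This is the axiom for a generalized confluence (Geach) condition; its first-order frame correspondent is ∀x ∀z (xRz → ∃w (xR²w ∧ zR²w)).
(F1): fails — 2R1 but no w with 2R²w and 1R²w.
(F2): fails — w2Rw0 but no w with w2R²w and w0R²w.
(F3): satisfies the condition.
(F4): fails — 0R3 but no w with 0R²w and 3R²w.
(F5): satisfies the condition.
Valid on: (F3), (F5).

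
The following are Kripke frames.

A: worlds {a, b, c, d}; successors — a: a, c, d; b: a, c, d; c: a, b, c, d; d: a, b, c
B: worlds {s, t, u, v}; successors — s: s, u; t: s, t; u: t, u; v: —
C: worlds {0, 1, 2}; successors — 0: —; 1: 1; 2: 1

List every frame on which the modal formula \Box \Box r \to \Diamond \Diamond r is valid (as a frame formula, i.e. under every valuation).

This is the axiom for a generalized confluence (Geach) condition; its first-order frame correspondent is \forall x \exists w (x R^2 w \wedge x R^2 w).
A: condition met.
B: fails — at v but no w with vR²w and vR²w.
C: fails — at 0 but no w with 0R²w and 0R²w.

A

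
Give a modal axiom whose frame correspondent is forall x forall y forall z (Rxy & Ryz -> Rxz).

□r → □□r

This is transitivity; the standard corresponding axiom is 4: □r → □□r.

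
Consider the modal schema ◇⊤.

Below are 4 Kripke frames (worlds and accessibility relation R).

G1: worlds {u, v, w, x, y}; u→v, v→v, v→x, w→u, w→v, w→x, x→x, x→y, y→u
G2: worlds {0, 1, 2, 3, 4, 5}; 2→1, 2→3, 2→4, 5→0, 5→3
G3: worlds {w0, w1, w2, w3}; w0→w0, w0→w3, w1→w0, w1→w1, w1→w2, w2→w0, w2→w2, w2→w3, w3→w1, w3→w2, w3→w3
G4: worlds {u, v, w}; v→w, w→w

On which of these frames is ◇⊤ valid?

G1, G3

The schema corresponds to seriality: ∀x ∃y Rxy.
G1: holds.
G2: fails — world 0 has no successor.
G3: holds.
G4: fails — world u has no successor.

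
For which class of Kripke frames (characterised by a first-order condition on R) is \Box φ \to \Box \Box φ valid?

transitivity: \forall x \forall y \forall z (Rxy \wedge Ryz \to Rxz)

Suppose □φ→□□φ is valid. Take Rxy, Ryz and set V(φ)={w : Rxw}. Then □φ at x, so □□φ at x, so □φ at y, so φ at z, i.e. Rxz.
Conversely, on a frame with transitivity the schema holds at every world under every valuation.
So the correspondent is transitivity.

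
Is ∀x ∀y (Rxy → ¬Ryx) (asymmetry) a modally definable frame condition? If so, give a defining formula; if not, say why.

Modal frame validity is preserved under surjective bounded morphisms.
The 3-cycle (worlds 0,1,2 with 0→1→2→0) is asymmetric. Mapping every world to a single reflexive point • is a surjective bounded morphism, and the reflexive point is not asymmetric (R•• but asymmetry requires ¬R••).
So the class is not modally definable.

Not modally definable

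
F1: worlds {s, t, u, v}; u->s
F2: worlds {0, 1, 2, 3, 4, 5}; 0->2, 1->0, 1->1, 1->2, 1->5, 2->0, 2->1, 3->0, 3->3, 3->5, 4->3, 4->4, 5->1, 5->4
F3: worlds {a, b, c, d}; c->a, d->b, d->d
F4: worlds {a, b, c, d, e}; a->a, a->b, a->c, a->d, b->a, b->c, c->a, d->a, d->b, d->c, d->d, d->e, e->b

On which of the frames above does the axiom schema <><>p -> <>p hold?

F1, F3

Frame correspondent (Sahlqvist): forall x forall y forall z (Rxy & Ryz -> Rxz) — i.e. transitivity.
F1: satisfies the condition.
F2: fails — R51 and R10 but not R50.
F3: satisfies the condition.
F4: fails — Reb and Rbc but not Rec.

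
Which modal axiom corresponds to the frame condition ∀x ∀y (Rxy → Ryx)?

p → □◇p

A defining formula is p → □◇p (the B axiom).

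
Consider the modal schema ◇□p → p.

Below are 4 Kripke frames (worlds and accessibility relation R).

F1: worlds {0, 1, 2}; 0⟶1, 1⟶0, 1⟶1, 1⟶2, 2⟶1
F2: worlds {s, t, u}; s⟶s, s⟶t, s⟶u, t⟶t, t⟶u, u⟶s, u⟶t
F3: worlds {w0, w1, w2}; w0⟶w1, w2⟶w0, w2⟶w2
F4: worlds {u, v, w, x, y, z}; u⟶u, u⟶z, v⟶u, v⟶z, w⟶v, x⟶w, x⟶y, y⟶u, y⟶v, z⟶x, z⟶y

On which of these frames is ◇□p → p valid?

F1

Frame correspondent (Sahlqvist): ∀x ∀y (Rxy → Ryx) — i.e. symmetry.
F1: condition met.
F2: fails — Rst but not Rts.
F3: fails — Rw0w1 but not Rw1w0.
F4: fails — Rxw but not Rwx.
Valid on: F1.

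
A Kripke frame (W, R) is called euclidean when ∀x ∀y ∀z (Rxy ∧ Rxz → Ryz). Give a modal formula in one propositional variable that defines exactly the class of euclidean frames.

◇ψ → □◇ψ

The condition is the Euclidean property. The 5 schema ◇ψ → □◇ψ defines it.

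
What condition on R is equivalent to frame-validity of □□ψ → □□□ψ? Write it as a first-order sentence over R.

∀x ∀z (xR³z → ∃w (xR²w ∧ z = w))

This is a Sahlqvist (Geach-type) schema ◇^0□^2ψ → □^3◇^0ψ.
First-order correspondent: ∀x ∀z (xR³z → ∃w (xR²w ∧ z = w)).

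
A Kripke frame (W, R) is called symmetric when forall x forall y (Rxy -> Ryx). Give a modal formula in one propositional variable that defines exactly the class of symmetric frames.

ψ → □◇ψ

A defining formula is ψ → □◇ψ (the B axiom).
Suppose ψ→□◇ψ is valid. Take Rxy and set V(ψ)={x}. Then ψ at x, so □◇ψ at x, so ◇ψ at y, so some z with Ryz has ψ; z=x, i.e. Ryx.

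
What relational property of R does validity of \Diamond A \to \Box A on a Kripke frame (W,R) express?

Suppose ◇A→□A is valid. Take Rxy, Rxz and set V(A)={y}. Then ◇A at x, so □A at x, so A at z, i.e. z=y.

partial functionality: \forall x \forall y \forall z (Rxy \wedge Rxz \to y = z)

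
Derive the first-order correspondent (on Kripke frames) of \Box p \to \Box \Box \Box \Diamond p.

This is a Sahlqvist (Geach-type) schema ◇^0□^1p → □^3◇^1p.
Minimal-valuation argument: fix x; take any y with xR^0y and any z with xR^3z. Set V(p) to the set of worlds R-reachable from y in exactly 1 step. Then □^1p holds at y, so the antecedent holds at x; validity forces ◇^1p at z, giving a w with zR^1w and yR^1w.
First-order correspondent: \forall x \forall z (x R^3 z \to \exists w (xRw \wedge zRw)).

\forall x \forall z (x R^3 z \to \exists w (xRw \wedge zRw))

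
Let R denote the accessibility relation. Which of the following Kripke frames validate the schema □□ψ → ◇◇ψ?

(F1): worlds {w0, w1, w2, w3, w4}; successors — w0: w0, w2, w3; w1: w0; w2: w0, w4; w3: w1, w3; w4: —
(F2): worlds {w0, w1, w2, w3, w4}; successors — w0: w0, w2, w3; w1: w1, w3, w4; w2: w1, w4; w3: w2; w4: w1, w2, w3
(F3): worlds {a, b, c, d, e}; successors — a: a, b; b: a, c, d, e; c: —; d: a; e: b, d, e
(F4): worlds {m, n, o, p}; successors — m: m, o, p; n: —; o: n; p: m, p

(F2)

The schema corresponds to a generalized confluence (Geach) condition: ∀x ∃w (xR²w ∧ xR²w).
(F1): fails — at w4 but no w with w4R²w and w4R²w.
(F2): ✓.
(F3): fails — at c but no w with cR²w and cR²w.
(F4): fails — at n but no w with nR²w and nR²w.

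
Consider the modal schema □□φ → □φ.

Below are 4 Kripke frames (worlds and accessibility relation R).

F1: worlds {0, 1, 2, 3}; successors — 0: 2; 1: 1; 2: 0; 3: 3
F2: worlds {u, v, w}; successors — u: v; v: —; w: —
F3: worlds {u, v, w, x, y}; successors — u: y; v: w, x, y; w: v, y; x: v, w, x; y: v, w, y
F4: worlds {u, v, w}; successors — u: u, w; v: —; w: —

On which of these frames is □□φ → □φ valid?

The schema corresponds to density: ∀x ∀y (Rxy → ∃z (Rxz ∧ Rzy)).
F1: fails — R20 but no z with R2z and Rz0.
F2: fails — Ruv but no z with Ruz and Rzv.
F3: satisfies the condition.
F4: satisfies the condition.
Valid on: F3, F4.

F3, F4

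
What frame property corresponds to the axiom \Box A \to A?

Suppose □A→A is valid. At any x set V(A)={w : Rxw}. Then □A holds at x, so A holds at x, i.e. Rxx.
Conversely, any frame satisfying \forall x Rxx validates the schema.
Frame condition: \forall x Rxx.

reflexivity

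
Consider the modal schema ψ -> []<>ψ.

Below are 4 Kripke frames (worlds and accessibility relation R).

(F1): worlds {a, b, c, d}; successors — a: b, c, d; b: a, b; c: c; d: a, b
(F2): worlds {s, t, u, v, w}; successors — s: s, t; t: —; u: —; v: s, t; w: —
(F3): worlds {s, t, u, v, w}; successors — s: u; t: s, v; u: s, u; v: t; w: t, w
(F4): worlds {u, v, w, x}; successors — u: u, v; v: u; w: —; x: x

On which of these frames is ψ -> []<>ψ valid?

(F4)

This is the axiom for symmetry; its first-order frame correspondent is forall x forall y (Rxy -> Ryx).
(F1): fails — Rdb but not Rbd.
(F2): fails — Rvt but not Rtv.
(F3): fails — Rwt but not Rtw.
(F4): holds.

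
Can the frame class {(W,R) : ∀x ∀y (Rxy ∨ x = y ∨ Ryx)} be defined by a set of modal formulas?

No — not modally definable

Any modally definable frame class is closed under disjoint unions.
Take 4 disjoint single-world reflexive frames: each is trivially connected, but their disjoint union has 4 worlds with no edge between distinct components, so it is not connected.
Hence connectedness of R is not modally definable.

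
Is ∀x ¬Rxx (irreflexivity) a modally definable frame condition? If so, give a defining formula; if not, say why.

Not definable by any modal formula

Modal frame validity is preserved under surjective bounded morphisms.
The 3-cycle (worlds 0,1,2 with 0→1→2→0) is irreflexive, and the map sending every world to a single reflexive point • is a surjective bounded morphism (forth: every edge maps to (•,•); back: every world has a successor). So any modal formula valid on the 3-cycle is also valid on the reflexive point, which is not irreflexive.
Hence irreflexivity is not modally definable.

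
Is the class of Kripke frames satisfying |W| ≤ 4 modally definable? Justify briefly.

If a class were modally definable it would be closed under disjoint unions (Goldblatt–Thomason).
Any modal formula valid on each of 5 disjoint one-world frames is valid on their disjoint union (validity is preserved under disjoint unions). Each one-world frame has |W|=1≤4, but the union has |W|=5.
So no modal formula (or set of formulas) defines exactly the |W|≤4 frames.

Not modally definable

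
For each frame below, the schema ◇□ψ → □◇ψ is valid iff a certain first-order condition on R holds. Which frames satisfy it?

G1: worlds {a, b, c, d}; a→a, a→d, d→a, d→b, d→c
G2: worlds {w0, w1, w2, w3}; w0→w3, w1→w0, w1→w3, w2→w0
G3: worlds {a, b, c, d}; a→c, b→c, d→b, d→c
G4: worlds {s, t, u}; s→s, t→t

G4

This is the axiom for convergence; its first-order frame correspondent is ∀x ∀y ∀z (Rxy ∧ Rxz → ∃w (Ryw ∧ Rzw)).
G1: fails — Rdc and Rdc but c and c have no common successor.
G2: fails — Rw0w3 and Rw0w3 but w3 and w3 have no common successor.
G3: fails — Rac and Rac but c and c have no common successor.
G4: satisfies the condition.
Valid on: G4.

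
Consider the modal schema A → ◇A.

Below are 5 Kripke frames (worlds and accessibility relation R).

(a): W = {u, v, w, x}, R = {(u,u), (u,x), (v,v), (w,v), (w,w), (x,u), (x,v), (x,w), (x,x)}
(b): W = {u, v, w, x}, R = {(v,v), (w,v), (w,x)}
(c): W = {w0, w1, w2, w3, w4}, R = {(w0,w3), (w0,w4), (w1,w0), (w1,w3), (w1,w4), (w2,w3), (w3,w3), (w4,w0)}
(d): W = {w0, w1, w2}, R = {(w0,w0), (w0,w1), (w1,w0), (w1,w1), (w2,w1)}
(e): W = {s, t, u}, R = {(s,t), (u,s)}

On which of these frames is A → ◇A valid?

Frame correspondent (Sahlqvist): ∀x Rxx — i.e. reflexivity.
(a): satisfies the condition.
(b): fails — world u does not see itself.
(c): fails — world w0 does not see itself.
(d): fails — world w2 does not see itself.
(e): fails — world s does not see itself.

(a)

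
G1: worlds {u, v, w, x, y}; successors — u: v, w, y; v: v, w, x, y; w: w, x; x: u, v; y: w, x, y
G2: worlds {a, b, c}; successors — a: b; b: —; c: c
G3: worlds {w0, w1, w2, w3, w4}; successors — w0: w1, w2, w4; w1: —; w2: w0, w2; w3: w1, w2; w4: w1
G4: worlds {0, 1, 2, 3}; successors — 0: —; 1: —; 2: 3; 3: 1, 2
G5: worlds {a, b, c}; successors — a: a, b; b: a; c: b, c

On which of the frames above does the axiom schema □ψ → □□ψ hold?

G2

Frame correspondent (Sahlqvist): ∀x ∀y ∀z (Rxy ∧ Ryz → Rxz) — i.e. transitivity.
G1: fails — Ruv and Rvx but not Rux.
G2: satisfies the condition.
G3: fails — Rw3w2 and Rw2w0 but not Rw3w0.
G4: fails — R23 and R32 but not R22.
G5: fails — Rba and Rab but not Rbb.
Valid on: G2.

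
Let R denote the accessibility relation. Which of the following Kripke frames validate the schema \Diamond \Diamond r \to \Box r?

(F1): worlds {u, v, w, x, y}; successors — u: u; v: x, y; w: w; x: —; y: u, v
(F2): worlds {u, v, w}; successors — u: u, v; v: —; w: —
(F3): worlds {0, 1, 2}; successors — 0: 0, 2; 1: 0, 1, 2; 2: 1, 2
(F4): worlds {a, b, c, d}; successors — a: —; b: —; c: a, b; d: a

This is the axiom for a generalized confluence (Geach) condition; its first-order frame correspondent is \forall x \forall y \forall z ((x R^2 y \wedge xRz) \to \exists w (y = w \wedge z = w)).
(F1): fails — vR²u, vRx but u ≠ x.
(F2): fails — uR²u, uRv but u ≠ v.
(F3): fails — 0R²0, 0R2 but 0 ≠ 2.
(F4): condition met.

(F4)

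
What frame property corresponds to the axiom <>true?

seriality: forall x exists y Rxy

◇⊤ holds at w iff w has a successor, so frame-validity of ◇⊤ is exactly seriality. Equivalently via □r → ◇r:
Suppose □r→◇r is valid. At any x set V(r)=W. Then □r at x, so ◇r at x, so x has a successor.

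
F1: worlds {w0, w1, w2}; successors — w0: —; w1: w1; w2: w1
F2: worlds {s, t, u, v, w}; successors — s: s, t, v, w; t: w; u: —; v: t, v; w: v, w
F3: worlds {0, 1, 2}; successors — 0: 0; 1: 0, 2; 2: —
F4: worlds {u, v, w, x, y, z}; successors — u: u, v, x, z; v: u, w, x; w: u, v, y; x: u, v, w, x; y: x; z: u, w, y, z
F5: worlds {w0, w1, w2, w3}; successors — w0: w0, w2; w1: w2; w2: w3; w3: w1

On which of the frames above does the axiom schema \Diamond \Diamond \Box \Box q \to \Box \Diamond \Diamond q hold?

The schema corresponds to a generalized confluence (Geach) condition: \forall x \forall y \forall z ((x R^2 y \wedge xRz) \to \exists w (y R^2 w \wedge z R^2 w)).
F1: ✓.
F2: ✓.
F3: fails — 1R²0, 1R2 but no w with 0R²w and 2R²w.
F4: ✓.
F5: fails — w0R²w0, w0Rw2 but no w with w0R²w and w2R²w.
Valid on: F1, F2, F4.

F1, F2, F4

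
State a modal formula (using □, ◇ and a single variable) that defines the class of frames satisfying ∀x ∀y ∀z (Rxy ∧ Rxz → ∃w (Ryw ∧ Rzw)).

A defining formula is ◇□p → □◇p (the .2 axiom).
Suppose ◇□p→□◇p is valid. Take Rxy, Rxz and set V(p)={w : Ryw}. Then □p at y so ◇□p at x, so □◇p at x, so ◇p at z, giving w with Rzw and Ryw.

◇□p → □◇p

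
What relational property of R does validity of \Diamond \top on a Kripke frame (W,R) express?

Seriality

◇⊤ holds at w iff w has a successor, so frame-validity of ◇⊤ is exactly seriality. Equivalently via □q → ◇q:
Suppose □q→◇q is valid. At any x set V(q)=W. Then □q at x, so ◇q at x, so x has a successor.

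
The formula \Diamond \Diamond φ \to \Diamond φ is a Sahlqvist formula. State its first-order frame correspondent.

transitivity: \forall x \forall y \forall z (Rxy \wedge Ryz \to Rxz)

Replacing φ by ¬φ and contraposing gives the equivalent schema □φ → □□φ.
Suppose □φ→□□φ is valid. Take Rxy, Ryz and set V(φ)={w : Rxw}. Then □φ at x, so □□φ at x, so □φ at y, so φ at z, i.e. Rxz.
The converse is a direct semantic check.
So the correspondent is transitivity.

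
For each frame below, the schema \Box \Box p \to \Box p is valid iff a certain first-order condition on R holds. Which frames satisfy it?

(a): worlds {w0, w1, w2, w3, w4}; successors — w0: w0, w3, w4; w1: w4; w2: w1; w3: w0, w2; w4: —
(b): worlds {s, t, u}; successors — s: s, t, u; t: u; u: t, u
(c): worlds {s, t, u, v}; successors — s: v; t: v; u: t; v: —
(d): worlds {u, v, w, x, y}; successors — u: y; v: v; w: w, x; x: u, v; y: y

(b)

Frame correspondent (Sahlqvist): \forall x \forall y (Rxy \to \exists z (Rxz \wedge Rzy)) — i.e. density.
(a): fails — Rw3w2 but no z with Rw3z and Rzw2.
(b): satisfies the condition.
(c): fails — Rsv but no z with Rsz and Rzv.
(d): fails — Rxu but no z with Rxz and Rzu.
Valid on: (b).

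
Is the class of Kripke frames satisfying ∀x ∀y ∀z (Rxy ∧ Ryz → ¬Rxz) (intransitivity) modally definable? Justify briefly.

No

Modal frame validity is preserved under surjective bounded morphisms.
The 3-cycle (worlds a,b,c with a→b→c→a) is intransitive. Mapping every world to a single reflexive point • is a surjective bounded morphism; the reflexive point is not intransitive (R••∧R•• but R••).
So the class is not modally definable.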